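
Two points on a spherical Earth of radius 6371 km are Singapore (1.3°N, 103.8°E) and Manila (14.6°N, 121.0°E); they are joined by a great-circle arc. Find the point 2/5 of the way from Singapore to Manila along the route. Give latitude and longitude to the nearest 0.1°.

The haversine formula gives a central angle δ ≈ 0.377 rad (21.6°) between the endpoints.
Interpolate at f = 2/5 with slerp weights a = sin((1−f)δ)/sin δ ≈ 0.609, b = sin(fδ)/sin δ ≈ 0.408.
p = a·p₁ + b·p₂ ≈ (-0.349, 0.930, 0.117); φ = arcsin(p_z) ≈ 6.70°, λ = atan2(p_y, p_x) ≈ 110.55°.

≈ 6.7°N, 110.6°E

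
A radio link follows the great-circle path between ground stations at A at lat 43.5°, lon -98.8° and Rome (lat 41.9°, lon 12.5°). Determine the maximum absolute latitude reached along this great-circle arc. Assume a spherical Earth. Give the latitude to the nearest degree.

≈ 59°

The great circle lies in the plane with unit normal n̂ = (p₁ × p₂)/|p₁ × p₂|.
Here n̂_z ≈ +0.521; the vertex latitude is φ_max = arccos|n̂_z| ≈ 58.6°.
Check via Clairaut: cos φ_max = |cos φ₁| · sin C = cos(43.5°)·sin(46.0°) ≈ 0.521, again giving ≈ 58.6°.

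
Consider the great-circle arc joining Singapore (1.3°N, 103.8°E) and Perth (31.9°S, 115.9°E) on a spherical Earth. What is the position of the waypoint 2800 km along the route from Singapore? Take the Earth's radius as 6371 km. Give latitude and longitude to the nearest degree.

Convert each endpoint to a unit vector on the sphere (x = cos φ cos λ, y = cos φ sin λ, z = sin φ).
The central angle between the endpoints is δ = arccos(p₁·p₂) ≈ 0.613 rad (35.1°). The total great-circle distance is δ·R ≈ 0.613 × 6371 ≈ 3906 km, so the target fraction is f = 2800/3906 ≈ 0.717.
Interpolate at f ≈ 0.717 with slerp weights a = sin((1−f)δ)/sin δ ≈ 0.300, b = sin(fδ)/sin δ ≈ 0.740.
p = a·p₁ + b·p₂ ≈ (-0.346, 0.856, -0.384); φ = arcsin(p_z) ≈ -22.58°, λ = atan2(p_y, p_x) ≈ 111.99°.

≈ 23°S, 112°E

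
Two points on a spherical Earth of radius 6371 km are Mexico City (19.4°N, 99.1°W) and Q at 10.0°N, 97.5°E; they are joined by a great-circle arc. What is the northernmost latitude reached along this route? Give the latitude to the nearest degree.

The great circle lies in the plane with unit normal n̂ = (p₁ × p₂)/|p₁ × p₂|.
Here n̂_z ≈ -0.479; the vertex latitude is φ_max = arccos|n̂_z| ≈ 61.4°.
Check via Clairaut: cos φ_max = |cos φ₁| · sin C = cos(19.4°)·sin(30.5°) ≈ 0.479, again giving ≈ 61.4°.

≈ 61°N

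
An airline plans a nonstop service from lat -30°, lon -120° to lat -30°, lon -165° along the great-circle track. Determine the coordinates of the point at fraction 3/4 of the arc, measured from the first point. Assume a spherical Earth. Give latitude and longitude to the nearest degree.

Write both endpoints as unit vectors p₁, p₂ with components (cos φ cos λ, cos φ sin λ, sin φ).
The central angle between the endpoints is δ = arccos(p₁·p₂) ≈ 0.676 rad (38.7°).
Interpolate at f = 3/4 with slerp weights a = sin((1−f)δ)/sin δ ≈ 0.269, b = sin(fδ)/sin δ ≈ 0.776.
p = a·p₁ + b·p₂ ≈ (-0.766, -0.376, -0.522); φ = arcsin(p_z) ≈ -31.49°, λ = atan2(p_y, p_x) ≈ -153.87°.

≈ lat -31°, lon -154°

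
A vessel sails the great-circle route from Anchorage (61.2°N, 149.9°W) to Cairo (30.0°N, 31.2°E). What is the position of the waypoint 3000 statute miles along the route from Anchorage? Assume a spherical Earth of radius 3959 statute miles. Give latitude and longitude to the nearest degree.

The haversine formula gives a central angle δ ≈ 1.550 rad (88.8°) between the endpoints. The total great-circle distance is δ·R ≈ 1.550 × 3959 ≈ 6136 mi, so the target fraction is f = 3000/6136 ≈ 0.489.
Interpolate at f ≈ 0.489 with slerp weights a = sin((1−f)δ)/sin δ ≈ 0.712, b = sin(fδ)/sin δ ≈ 0.687.
p = a·p₁ + b·p₂ ≈ (0.213, 0.136, 0.968); φ = arcsin(p_z) ≈ 75.37°, λ = atan2(p_y, p_x) ≈ 32.69°.

≈ 75°N, 33°E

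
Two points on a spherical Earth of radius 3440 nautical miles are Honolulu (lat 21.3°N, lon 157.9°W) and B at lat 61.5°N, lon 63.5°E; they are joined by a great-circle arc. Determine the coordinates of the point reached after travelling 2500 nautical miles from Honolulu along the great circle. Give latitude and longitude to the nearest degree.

≈ lat 59°N, lon 178°E

Write both endpoints as unit vectors p₁, p₂ with components (cos φ cos λ, cos φ sin λ, sin φ).
The central angle between the endpoints is δ = arccos(p₁·p₂) ≈ 1.585 rad (90.8°). The total great-circle distance is δ·R ≈ 1.585 × 3440 ≈ 5453 nmi, so the target fraction is f = 2500/5453 ≈ 0.459.
Interpolate at f ≈ 0.459 with slerp weights a = sin((1−f)δ)/sin δ ≈ 0.757, b = sin(fδ)/sin δ ≈ 0.665.
p = a·p₁ + b·p₂ ≈ (-0.512, 0.018, 0.859); φ = arcsin(p_z) ≈ 59.19°, λ = atan2(p_y, p_x) ≈ 177.93°.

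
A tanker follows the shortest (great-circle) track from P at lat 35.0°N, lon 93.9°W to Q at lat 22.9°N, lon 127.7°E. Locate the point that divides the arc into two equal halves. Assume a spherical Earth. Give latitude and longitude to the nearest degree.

≈ lat 57°N, lon 172°W

From cos δ = sin φ₁ sin φ₂ + cos φ₁ cos φ₂ cos Δλ, the central angle is δ ≈ 1.919 rad (109.9°).
Interpolate at f = 1/2 with slerp weights a = sin((1−f)δ)/sin δ ≈ 0.871, b = sin(fδ)/sin δ ≈ 0.871.
p = a·p₁ + b·p₂ ≈ (-0.539, -0.077, 0.839); φ = arcsin(p_z) ≈ 56.99°, λ = atan2(p_y, p_x) ≈ -171.87°.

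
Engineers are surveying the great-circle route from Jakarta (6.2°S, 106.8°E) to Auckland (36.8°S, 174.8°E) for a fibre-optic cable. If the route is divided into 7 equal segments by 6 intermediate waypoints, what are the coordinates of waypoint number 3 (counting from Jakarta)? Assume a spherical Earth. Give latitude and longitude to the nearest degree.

The haversine formula gives a central angle δ ≈ 1.199 rad (68.7°) between the endpoints.
Interpolate at f = 3/7 with slerp weights a = sin((1−f)δ)/sin δ ≈ 0.679, b = sin(fδ)/sin δ ≈ 0.528.
p = a·p₁ + b·p₂ ≈ (-0.616, 0.685, -0.389); φ = arcsin(p_z) ≈ -22.92°, λ = atan2(p_y, p_x) ≈ 131.97°.

≈ 23°S, 132°E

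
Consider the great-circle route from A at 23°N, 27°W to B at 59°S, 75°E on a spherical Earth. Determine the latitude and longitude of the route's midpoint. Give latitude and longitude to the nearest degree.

From cos δ = sin φ₁ sin φ₂ + cos φ₁ cos φ₂ cos Δλ, the central angle is δ ≈ 2.019 rad (115.7°).
Interpolate at f = 1/2 with slerp weights a = sin((1−f)δ)/sin δ ≈ 0.939, b = sin(fδ)/sin δ ≈ 0.939.
p = a·p₁ + b·p₂ ≈ (0.896, 0.075, -0.438); φ = arcsin(p_z) ≈ -25.99°, λ = atan2(p_y, p_x) ≈ 4.77°.

≈ 26°S, 5°E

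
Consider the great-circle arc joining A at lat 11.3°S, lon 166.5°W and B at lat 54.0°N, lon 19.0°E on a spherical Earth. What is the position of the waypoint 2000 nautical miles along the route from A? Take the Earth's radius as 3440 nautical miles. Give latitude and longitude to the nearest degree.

≈ lat 22°N, lon 169°W

The haversine formula gives a central angle δ ≈ 2.392 rad (137.1°) between the endpoints. The total great-circle distance is δ·R ≈ 2.392 × 3440 ≈ 8230 nmi, so the target fraction is f = 2000/8230 ≈ 0.243.
Interpolate at f ≈ 0.243 with slerp weights a = sin((1−f)δ)/sin δ ≈ 1.426, b = sin(fδ)/sin δ ≈ 0.806.
p = a·p₁ + b·p₂ ≈ (-0.912, -0.172, 0.373); φ = arcsin(p_z) ≈ 21.90°, λ = atan2(p_y, p_x) ≈ -169.31°.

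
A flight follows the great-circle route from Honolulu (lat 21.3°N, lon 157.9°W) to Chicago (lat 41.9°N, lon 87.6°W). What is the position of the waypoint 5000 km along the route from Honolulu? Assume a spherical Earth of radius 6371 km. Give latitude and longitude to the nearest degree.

The haversine formula gives a central angle δ ≈ 1.074 rad (61.6°) between the endpoints. The total great-circle distance is δ·R ≈ 1.074 × 6371 ≈ 6844 km, so the target fraction is f = 5000/6844 ≈ 0.731.
Interpolate at f ≈ 0.731 with slerp weights a = sin((1−f)δ)/sin δ ≈ 0.325, b = sin(fδ)/sin δ ≈ 0.804.
p = a·p₁ + b·p₂ ≈ (-0.255, -0.712, 0.655); φ = arcsin(p_z) ≈ 40.90°, λ = atan2(p_y, p_x) ≈ -109.73°.

≈ lat 41°N, lon 110°W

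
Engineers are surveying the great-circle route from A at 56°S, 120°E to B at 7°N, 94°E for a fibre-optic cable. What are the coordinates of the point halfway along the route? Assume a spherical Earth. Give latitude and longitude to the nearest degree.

Write both endpoints as unit vectors p₁, p₂ with components (cos φ cos λ, cos φ sin λ, sin φ).
The central angle between the endpoints is δ = arccos(p₁·p₂) ≈ 1.162 rad (66.6°).
Interpolate at f = 1/2 with slerp weights a = sin((1−f)δ)/sin δ ≈ 0.598, b = sin(fδ)/sin δ ≈ 0.598.
p = a·p₁ + b·p₂ ≈ (-0.209, 0.882, -0.423); φ = arcsin(p_z) ≈ -25.02°, λ = atan2(p_y, p_x) ≈ 103.31°.

≈ 25°S, 103°E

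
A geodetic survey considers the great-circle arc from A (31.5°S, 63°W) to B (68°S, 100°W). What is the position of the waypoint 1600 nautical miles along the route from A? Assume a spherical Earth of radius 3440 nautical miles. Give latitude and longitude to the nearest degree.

Convert each endpoint to a unit vector on the sphere (x = cos φ cos λ, y = cos φ sin λ, z = sin φ).
The central angle between the endpoints is δ = arccos(p₁·p₂) ≈ 0.738 rad (42.3°). The total great-circle distance is δ·R ≈ 0.738 × 3440 ≈ 2540 nmi, so the target fraction is f = 1600/2540 ≈ 0.630.
Interpolate at f ≈ 0.630 with slerp weights a = sin((1−f)δ)/sin δ ≈ 0.401, b = sin(fδ)/sin δ ≈ 0.666.
p = a·p₁ + b·p₂ ≈ (0.112, -0.550, -0.827); φ = arcsin(p_z) ≈ -55.83°, λ = atan2(p_y, p_x) ≈ -78.51°.

≈ (56°S, 79°W)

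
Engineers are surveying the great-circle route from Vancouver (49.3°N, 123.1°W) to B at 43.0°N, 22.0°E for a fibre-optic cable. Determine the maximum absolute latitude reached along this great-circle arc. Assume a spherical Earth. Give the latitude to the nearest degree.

The great circle lies in the plane with unit normal n̂ = (p₁ × p₂)/|p₁ × p₂|.
Here n̂_z ≈ +0.275; the vertex latitude is φ_max = arccos|n̂_z| ≈ 74.0°.

≈ 74°N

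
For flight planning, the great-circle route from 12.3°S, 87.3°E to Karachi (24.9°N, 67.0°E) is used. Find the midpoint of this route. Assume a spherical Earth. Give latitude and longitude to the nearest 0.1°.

Write both endpoints as unit vectors p₁, p₂ with components (cos φ cos λ, cos φ sin λ, sin φ).
The central angle between the endpoints is δ = arccos(p₁·p₂) ≈ 0.736 rad (42.1°).
Interpolate at f = 1/2 with slerp weights a = sin((1−f)δ)/sin δ ≈ 0.536, b = sin(fδ)/sin δ ≈ 0.536.
p = a·p₁ + b·p₂ ≈ (0.215, 0.970, 0.111); φ = arcsin(p_z) ≈ 6.40°, λ = atan2(p_y, p_x) ≈ 77.53°.

≈ 6.4°N, 77.5°E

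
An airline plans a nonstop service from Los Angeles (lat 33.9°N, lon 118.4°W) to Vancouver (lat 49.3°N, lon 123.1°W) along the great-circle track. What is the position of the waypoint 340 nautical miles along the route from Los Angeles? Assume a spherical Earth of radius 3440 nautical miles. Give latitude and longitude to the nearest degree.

Convert each endpoint to a unit vector on the sphere (x = cos φ cos λ, y = cos φ sin λ, z = sin φ).
The central angle between the endpoints is δ = arccos(p₁·p₂) ≈ 0.276 rad (15.8°). The total great-circle distance is δ·R ≈ 0.276 × 3440 ≈ 948 nmi, so the target fraction is f = 340/948 ≈ 0.359.
Interpolate at f ≈ 0.359 with slerp weights a = sin((1−f)δ)/sin δ ≈ 0.646, b = sin(fδ)/sin δ ≈ 0.363.
p = a·p₁ + b·p₂ ≈ (-0.384, -0.670, 0.635); φ = arcsin(p_z) ≈ 39.44°, λ = atan2(p_y, p_x) ≈ -119.84°.

≈ lat 39°N, lon 120°W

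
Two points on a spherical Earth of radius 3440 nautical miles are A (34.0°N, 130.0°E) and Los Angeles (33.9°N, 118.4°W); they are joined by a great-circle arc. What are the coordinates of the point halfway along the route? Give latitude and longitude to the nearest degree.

Convert each endpoint to a unit vector on the sphere (x = cos φ cos λ, y = cos φ sin λ, z = sin φ).
The central angle between the endpoints is δ = arccos(p₁·p₂) ≈ 1.512 rad (86.6°).
Interpolate at f = 1/2 with slerp weights a = sin((1−f)δ)/sin δ ≈ 0.687, b = sin(fδ)/sin δ ≈ 0.687.
p = a·p₁ + b·p₂ ≈ (-0.638, -0.065, 0.768); φ = arcsin(p_z) ≈ 50.14°, λ = atan2(p_y, p_x) ≈ -174.15°.

≈ (50°N, 174°W)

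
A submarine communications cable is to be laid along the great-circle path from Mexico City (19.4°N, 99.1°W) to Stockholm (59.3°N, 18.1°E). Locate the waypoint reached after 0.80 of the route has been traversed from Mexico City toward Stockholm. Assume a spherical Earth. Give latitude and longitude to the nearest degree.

Convert each endpoint to a unit vector on the sphere (x = cos φ cos λ, y = cos φ sin λ, z = sin φ).
The central angle between the endpoints is δ = arccos(p₁·p₂) ≈ 1.505 rad (86.2°).
Interpolate at f = 0.80 with slerp weights a = sin((1−f)δ)/sin δ ≈ 0.297, b = sin(fδ)/sin δ ≈ 0.936.
p = a·p₁ + b·p₂ ≈ (0.410, -0.128, 0.903); φ = arcsin(p_z) ≈ 64.58°, λ = atan2(p_y, p_x) ≈ -17.40°.

≈ 65°N, 17°W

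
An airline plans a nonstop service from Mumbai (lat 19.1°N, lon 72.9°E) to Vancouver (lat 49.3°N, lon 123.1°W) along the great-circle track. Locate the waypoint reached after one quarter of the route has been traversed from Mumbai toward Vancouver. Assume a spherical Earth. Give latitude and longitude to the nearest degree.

≈ lat 46°N, lon 80°E

The haversine formula gives a central angle δ ≈ 1.922 rad (110.1°) between the endpoints.
Interpolate at f = 1/4 with slerp weights a = sin((1−f)δ)/sin δ ≈ 1.056, b = sin(fδ)/sin δ ≈ 0.492.
p = a·p₁ + b·p₂ ≈ (0.118, 0.685, 0.719); φ = arcsin(p_z) ≈ 45.96°, λ = atan2(p_y, p_x) ≈ 80.21°.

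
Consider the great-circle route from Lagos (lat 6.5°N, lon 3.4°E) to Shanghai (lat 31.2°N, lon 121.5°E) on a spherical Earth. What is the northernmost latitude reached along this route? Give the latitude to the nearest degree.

The great circle lies in the plane with unit normal n̂ = (p₁ × p₂)/|p₁ × p₂|.
Here n̂_z ≈ +0.798; the vertex latitude is φ_max = arccos|n̂_z| ≈ 37.1°.
Check via Clairaut: cos φ_max = |cos φ₁| · sin C = cos(6.5°)·sin(53.4°) ≈ 0.798, again giving ≈ 37.1°.

≈ 37°N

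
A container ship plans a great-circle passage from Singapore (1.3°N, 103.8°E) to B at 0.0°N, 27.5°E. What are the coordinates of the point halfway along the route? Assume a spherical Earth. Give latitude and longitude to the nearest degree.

≈ 1°N, 66°E

The haversine formula gives a central angle δ ≈ 1.332 rad (76.3°) between the endpoints.
Interpolate at f = 1/2 with slerp weights a = sin((1−f)δ)/sin δ ≈ 0.636, b = sin(fδ)/sin δ ≈ 0.636.
p = a·p₁ + b·p₂ ≈ (0.412, 0.911, 0.014); φ = arcsin(p_z) ≈ 0.83°, λ = atan2(p_y, p_x) ≈ 65.64°.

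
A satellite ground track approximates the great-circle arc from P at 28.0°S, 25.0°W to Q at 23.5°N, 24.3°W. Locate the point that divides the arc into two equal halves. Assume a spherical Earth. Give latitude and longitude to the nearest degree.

Convert each endpoint to a unit vector on the sphere (x = cos φ cos λ, y = cos φ sin λ, z = sin φ).
The central angle between the endpoints is δ = arccos(p₁·p₂) ≈ 0.899 rad (51.5°).
Interpolate at f = 1/2 with slerp weights a = sin((1−f)δ)/sin δ ≈ 0.555, b = sin(fδ)/sin δ ≈ 0.555.
p = a·p₁ + b·p₂ ≈ (0.908, -0.417, -0.039); φ = arcsin(p_z) ≈ -2.25°, λ = atan2(p_y, p_x) ≈ -24.64°.

≈ 2°S, 25°W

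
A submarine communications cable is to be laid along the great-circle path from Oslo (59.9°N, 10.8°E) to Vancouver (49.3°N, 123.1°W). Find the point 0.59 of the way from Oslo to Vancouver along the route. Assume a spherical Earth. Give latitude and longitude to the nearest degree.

Write both endpoints as unit vectors p₁, p₂ with components (cos φ cos λ, cos φ sin λ, sin φ).
The central angle between the endpoints is δ = arccos(p₁·p₂) ≈ 1.127 rad (64.6°).
Interpolate at f = 0.59 with slerp weights a = sin((1−f)δ)/sin δ ≈ 0.494, b = sin(fδ)/sin δ ≈ 0.683.
p = a·p₁ + b·p₂ ≈ (-0.000, -0.327, 0.945); φ = arcsin(p_z) ≈ 70.92°, λ = atan2(p_y, p_x) ≈ -90.02°.

≈ 71°N, 90°W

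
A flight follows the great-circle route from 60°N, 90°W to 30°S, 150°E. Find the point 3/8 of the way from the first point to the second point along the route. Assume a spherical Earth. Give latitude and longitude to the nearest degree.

≈ 39°N, 163°W

Write both endpoints as unit vectors p₁, p₂ with components (cos φ cos λ, cos φ sin λ, sin φ).
The central angle between the endpoints is δ = arccos(p₁·p₂) ≈ 2.278 rad (130.5°).
Interpolate at f = 3/8 with slerp weights a = sin((1−f)δ)/sin δ ≈ 1.301, b = sin(fδ)/sin δ ≈ 0.992.
p = a·p₁ + b·p₂ ≈ (-0.744, -0.221, 0.631); φ = arcsin(p_z) ≈ 39.11°, λ = atan2(p_y, p_x) ≈ -163.45°.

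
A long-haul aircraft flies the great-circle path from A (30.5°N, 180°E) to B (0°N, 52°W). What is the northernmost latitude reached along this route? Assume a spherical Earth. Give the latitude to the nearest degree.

≈ 37°N

The great circle lies in the plane with unit normal n̂ = (p₁ × p₂)/|p₁ × p₂|.
Here n̂_z ≈ +0.801; the vertex latitude is φ_max = arccos|n̂_z| ≈ 36.8°.
Check via Clairaut: cos φ_max = |cos φ₁| · sin C = cos(30.5°)·sin(68.4°) ≈ 0.801, again giving ≈ 36.8°.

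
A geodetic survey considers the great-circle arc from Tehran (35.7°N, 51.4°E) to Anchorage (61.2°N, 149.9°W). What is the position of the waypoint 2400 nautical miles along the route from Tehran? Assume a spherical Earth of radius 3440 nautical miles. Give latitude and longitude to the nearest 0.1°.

≈ 73.9°N, 75.6°E

Convert each endpoint to a unit vector on the sphere (x = cos φ cos λ, y = cos φ sin λ, z = sin φ).
The central angle between the endpoints is δ = arccos(p₁·p₂) ≈ 1.423 rad (81.6°). The total great-circle distance is δ·R ≈ 1.423 × 3440 ≈ 4897 nmi, so the target fraction is f = 2400/4897 ≈ 0.490.
Interpolate at f ≈ 0.490 with slerp weights a = sin((1−f)δ)/sin δ ≈ 0.671, b = sin(fδ)/sin δ ≈ 0.649.
p = a·p₁ + b·p₂ ≈ (0.069, 0.269, 0.961); φ = arcsin(p_z) ≈ 73.88°, λ = atan2(p_y, p_x) ≈ 75.56°.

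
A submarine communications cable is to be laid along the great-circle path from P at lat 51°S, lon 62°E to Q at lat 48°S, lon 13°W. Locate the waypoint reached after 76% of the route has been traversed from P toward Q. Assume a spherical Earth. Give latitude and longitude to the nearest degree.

Convert each endpoint to a unit vector on the sphere (x = cos φ cos λ, y = cos φ sin λ, z = sin φ).
The central angle between the endpoints is δ = arccos(p₁·p₂) ≈ 0.814 rad (46.6°).
Interpolate at f = 0.76 with slerp weights a = sin((1−f)δ)/sin δ ≈ 0.267, b = sin(fδ)/sin δ ≈ 0.798.
p = a·p₁ + b·p₂ ≈ (0.599, 0.028, -0.800); φ = arcsin(p_z) ≈ -53.16°, λ = atan2(p_y, p_x) ≈ 2.71°.

≈ lat 53°S, lon 3°E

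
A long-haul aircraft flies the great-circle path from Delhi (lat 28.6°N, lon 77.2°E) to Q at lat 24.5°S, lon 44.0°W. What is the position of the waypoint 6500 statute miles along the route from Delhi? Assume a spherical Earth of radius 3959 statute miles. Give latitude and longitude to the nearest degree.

Write both endpoints as unit vectors p₁, p₂ with components (cos φ cos λ, cos φ sin λ, sin φ).
The central angle between the endpoints is δ = arccos(p₁·p₂) ≈ 2.230 rad (127.8°). The total great-circle distance is δ·R ≈ 2.230 × 3959 ≈ 8828 mi, so the target fraction is f = 6500/8828 ≈ 0.736.
Interpolate at f ≈ 0.736 with slerp weights a = sin((1−f)δ)/sin δ ≈ 0.702, b = sin(fδ)/sin δ ≈ 1.262.
p = a·p₁ + b·p₂ ≈ (0.962, -0.197, -0.187); φ = arcsin(p_z) ≈ -10.80°, λ = atan2(p_y, p_x) ≈ -11.56°.

≈ lat 11°S, lon 12°W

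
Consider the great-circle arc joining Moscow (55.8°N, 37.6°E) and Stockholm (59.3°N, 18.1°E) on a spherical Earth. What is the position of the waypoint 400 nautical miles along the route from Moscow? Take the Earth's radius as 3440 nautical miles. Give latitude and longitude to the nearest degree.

≈ (58°N, 26°E)

Convert each endpoint to a unit vector on the sphere (x = cos φ cos λ, y = cos φ sin λ, z = sin φ).
The central angle between the endpoints is δ = arccos(p₁·p₂) ≈ 0.192 rad (11.0°). The total great-circle distance is δ·R ≈ 0.192 × 3440 ≈ 660 nmi, so the target fraction is f = 400/660 ≈ 0.606.
Interpolate at f ≈ 0.606 with slerp weights a = sin((1−f)δ)/sin δ ≈ 0.396, b = sin(fδ)/sin δ ≈ 0.609.
p = a·p₁ + b·p₂ ≈ (0.472, 0.232, 0.851); φ = arcsin(p_z) ≈ 58.29°, λ = atan2(p_y, p_x) ≈ 26.22°.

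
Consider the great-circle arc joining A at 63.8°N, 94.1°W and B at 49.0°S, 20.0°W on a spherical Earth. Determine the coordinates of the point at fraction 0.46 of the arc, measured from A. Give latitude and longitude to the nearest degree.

≈ 14°N, 50°W

Write both endpoints as unit vectors p₁, p₂ with components (cos φ cos λ, cos φ sin λ, sin φ).
The central angle between the endpoints is δ = arccos(p₁·p₂) ≈ 2.212 rad (126.7°).
Interpolate at f = 0.46 with slerp weights a = sin((1−f)δ)/sin δ ≈ 1.160, b = sin(fδ)/sin δ ≈ 1.061.
p = a·p₁ + b·p₂ ≈ (0.618, -0.749, 0.240); φ = arcsin(p_z) ≈ 13.88°, λ = atan2(p_y, p_x) ≈ -50.49°.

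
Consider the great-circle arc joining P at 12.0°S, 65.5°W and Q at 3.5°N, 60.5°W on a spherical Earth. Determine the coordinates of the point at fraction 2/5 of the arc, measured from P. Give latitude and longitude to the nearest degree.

≈ 6°S, 63°W

From cos δ = sin φ₁ sin φ₂ + cos φ₁ cos φ₂ cos Δλ, the central angle is δ ≈ 0.284 rad (16.3°).
Interpolate at f = 2/5 with slerp weights a = sin((1−f)δ)/sin δ ≈ 0.605, b = sin(fδ)/sin δ ≈ 0.405.
p = a·p₁ + b·p₂ ≈ (0.444, -0.890, -0.101); φ = arcsin(p_z) ≈ -5.80°, λ = atan2(p_y, p_x) ≈ -63.47°.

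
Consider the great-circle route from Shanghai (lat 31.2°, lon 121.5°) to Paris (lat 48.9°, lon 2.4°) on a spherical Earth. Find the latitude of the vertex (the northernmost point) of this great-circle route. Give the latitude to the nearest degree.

≈ 60°

The great circle lies in the plane with unit normal n̂ = (p₁ × p₂)/|p₁ × p₂|.
Here n̂_z ≈ -0.495; the vertex latitude is φ_max = arccos|n̂_z| ≈ 60.3°.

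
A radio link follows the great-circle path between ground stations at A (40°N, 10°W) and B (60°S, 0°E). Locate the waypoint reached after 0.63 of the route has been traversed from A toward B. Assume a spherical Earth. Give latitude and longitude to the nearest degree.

≈ (23°S, 5°W)

Write both endpoints as unit vectors p₁, p₂ with components (cos φ cos λ, cos φ sin λ, sin φ).
The central angle between the endpoints is δ = arccos(p₁·p₂) ≈ 1.751 rad (100.3°).
Interpolate at f = 0.63 with slerp weights a = sin((1−f)δ)/sin δ ≈ 0.614, b = sin(fδ)/sin δ ≈ 0.907.
p = a·p₁ + b·p₂ ≈ (0.917, -0.082, -0.391); φ = arcsin(p_z) ≈ -23.05°, λ = atan2(p_y, p_x) ≈ -5.09°.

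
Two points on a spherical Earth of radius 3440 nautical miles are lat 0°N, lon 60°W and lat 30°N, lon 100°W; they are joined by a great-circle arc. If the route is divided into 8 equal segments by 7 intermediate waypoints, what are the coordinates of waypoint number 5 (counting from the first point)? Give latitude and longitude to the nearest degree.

≈ lat 20°N, lon 83°W

Convert each endpoint to a unit vector on the sphere (x = cos φ cos λ, y = cos φ sin λ, z = sin φ).
The central angle between the endpoints is δ = arccos(p₁·p₂) ≈ 0.845 rad (48.4°).
Interpolate at f = 5/8 with slerp weights a = sin((1−f)δ)/sin δ ≈ 0.417, b = sin(fδ)/sin δ ≈ 0.674.
p = a·p₁ + b·p₂ ≈ (0.107, -0.935, 0.337); φ = arcsin(p_z) ≈ 19.69°, λ = atan2(p_y, p_x) ≈ -83.47°.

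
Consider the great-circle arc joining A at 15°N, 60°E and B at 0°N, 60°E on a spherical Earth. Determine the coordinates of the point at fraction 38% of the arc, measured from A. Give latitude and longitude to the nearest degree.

≈ 9°N, 60°E

From cos δ = sin φ₁ sin φ₂ + cos φ₁ cos φ₂ cos Δλ, the central angle is δ ≈ 0.262 rad (15.0°).
Interpolate at f = 0.38 with slerp weights a = sin((1−f)δ)/sin δ ≈ 0.624, b = sin(fδ)/sin δ ≈ 0.384.
p = a·p₁ + b·p₂ ≈ (0.493, 0.855, 0.162); φ = arcsin(p_z) ≈ 9.30°, λ = atan2(p_y, p_x) ≈ 60.00°.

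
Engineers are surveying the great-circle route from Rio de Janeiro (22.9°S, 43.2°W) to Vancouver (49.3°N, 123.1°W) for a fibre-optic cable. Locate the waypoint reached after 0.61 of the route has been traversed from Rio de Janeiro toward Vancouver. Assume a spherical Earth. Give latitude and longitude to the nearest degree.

The haversine formula gives a central angle δ ≈ 1.762 rad (100.9°) between the endpoints.
Interpolate at f = 0.61 with slerp weights a = sin((1−f)δ)/sin δ ≈ 0.646, b = sin(fδ)/sin δ ≈ 0.896.
p = a·p₁ + b·p₂ ≈ (0.115, -0.897, 0.428); φ = arcsin(p_z) ≈ 25.32°, λ = atan2(p_y, p_x) ≈ -82.70°.

≈ (25°N, 83°W)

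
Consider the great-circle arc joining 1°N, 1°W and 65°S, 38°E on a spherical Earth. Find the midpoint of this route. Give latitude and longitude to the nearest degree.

≈ 33°S, 10°E

Convert each endpoint to a unit vector on the sphere (x = cos φ cos λ, y = cos φ sin λ, z = sin φ).
The central angle between the endpoints is δ = arccos(p₁·p₂) ≈ 1.253 rad (71.8°).
Interpolate at f = 1/2 with slerp weights a = sin((1−f)δ)/sin δ ≈ 0.617, b = sin(fδ)/sin δ ≈ 0.617.
p = a·p₁ + b·p₂ ≈ (0.823, 0.150, -0.549); φ = arcsin(p_z) ≈ -33.27°, λ = atan2(p_y, p_x) ≈ 10.32°.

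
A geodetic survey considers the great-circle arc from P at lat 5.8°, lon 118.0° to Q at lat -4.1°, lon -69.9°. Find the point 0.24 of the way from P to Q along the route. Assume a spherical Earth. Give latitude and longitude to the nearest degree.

Write both endpoints as unit vectors p₁, p₂ with components (cos φ cos λ, cos φ sin λ, sin φ).
The central angle between the endpoints is δ = arccos(p₁·p₂) ≈ 3.001 rad (171.9°).
Interpolate at f = 0.24 with slerp weights a = sin((1−f)δ)/sin δ ≈ 5.414, b = sin(fδ)/sin δ ≈ 4.709.
p = a·p₁ + b·p₂ ≈ (-0.915, 0.345, 0.210); φ = arcsin(p_z) ≈ 12.15°, λ = atan2(p_y, p_x) ≈ 159.33°.

≈ lat 12°, lon 159°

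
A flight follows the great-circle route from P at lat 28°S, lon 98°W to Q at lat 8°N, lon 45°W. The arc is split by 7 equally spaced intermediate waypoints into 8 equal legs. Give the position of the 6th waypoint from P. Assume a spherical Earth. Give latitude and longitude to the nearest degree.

≈ lat 2°S, lon 57°W

Write both endpoints as unit vectors p₁, p₂ with components (cos φ cos λ, cos φ sin λ, sin φ).
The central angle between the endpoints is δ = arccos(p₁·p₂) ≈ 1.092 rad (62.6°).
Interpolate at f = 6/8 with slerp weights a = sin((1−f)δ)/sin δ ≈ 0.304, b = sin(fδ)/sin δ ≈ 0.823.
p = a·p₁ + b·p₂ ≈ (0.539, -0.842, -0.028); φ = arcsin(p_z) ≈ -1.61°, λ = atan2(p_y, p_x) ≈ -57.37°.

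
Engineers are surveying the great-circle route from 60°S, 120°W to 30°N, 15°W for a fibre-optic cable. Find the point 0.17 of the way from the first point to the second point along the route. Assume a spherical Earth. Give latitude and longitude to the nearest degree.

Convert each endpoint to a unit vector on the sphere (x = cos φ cos λ, y = cos φ sin λ, z = sin φ).
The central angle between the endpoints is δ = arccos(p₁·p₂) ≈ 2.147 rad (123.0°).
Interpolate at f = 0.17 with slerp weights a = sin((1−f)δ)/sin δ ≈ 1.166, b = sin(fδ)/sin δ ≈ 0.426.
p = a·p₁ + b·p₂ ≈ (0.065, -0.600, -0.797); φ = arcsin(p_z) ≈ -52.85°, λ = atan2(p_y, p_x) ≈ -83.86°.

≈ 53°S, 84°W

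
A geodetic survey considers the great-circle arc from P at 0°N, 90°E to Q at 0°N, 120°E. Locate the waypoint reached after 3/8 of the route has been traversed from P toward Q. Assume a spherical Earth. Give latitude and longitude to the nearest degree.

≈ 0°N, 101°E

Write both endpoints as unit vectors p₁, p₂ with components (cos φ cos λ, cos φ sin λ, sin φ).
The central angle between the endpoints is δ = arccos(p₁·p₂) ≈ 0.524 rad (30.0°).
Interpolate at f = 3/8 with slerp weights a = sin((1−f)δ)/sin δ ≈ 0.643, b = sin(fδ)/sin δ ≈ 0.390.
p = a·p₁ + b·p₂ ≈ (-0.195, 0.981, 0.000); φ = arcsin(p_z) ≈ 0.00°, λ = atan2(p_y, p_x) ≈ 101.25°.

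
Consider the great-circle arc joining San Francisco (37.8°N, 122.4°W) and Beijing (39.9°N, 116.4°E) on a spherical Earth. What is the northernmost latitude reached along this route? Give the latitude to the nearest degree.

≈ 59°N

The great circle lies in the plane with unit normal n̂ = (p₁ × p₂)/|p₁ × p₂|.
Here n̂_z ≈ -0.520; the vertex latitude is φ_max = arccos|n̂_z| ≈ 58.7°.
Check via Clairaut: cos φ_max = |cos φ₁| · sin C = cos(37.8°)·sin(41.2°) ≈ 0.520, again giving ≈ 58.7°.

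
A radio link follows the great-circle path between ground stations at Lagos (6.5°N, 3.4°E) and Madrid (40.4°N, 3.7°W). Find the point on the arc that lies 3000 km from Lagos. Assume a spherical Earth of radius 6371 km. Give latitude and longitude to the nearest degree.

≈ 33°N, 2°W

Convert each endpoint to a unit vector on the sphere (x = cos φ cos λ, y = cos φ sin λ, z = sin φ).
The central angle between the endpoints is δ = arccos(p₁·p₂) ≈ 0.602 rad (34.5°). The total great-circle distance is δ·R ≈ 0.602 × 6371 ≈ 3835 km, so the target fraction is f = 3000/3835 ≈ 0.782.
Interpolate at f ≈ 0.782 with slerp weights a = sin((1−f)δ)/sin δ ≈ 0.231, b = sin(fδ)/sin δ ≈ 0.801.
p = a·p₁ + b·p₂ ≈ (0.838, -0.026, 0.545); φ = arcsin(p_z) ≈ 33.05°, λ = atan2(p_y, p_x) ≈ -1.76°.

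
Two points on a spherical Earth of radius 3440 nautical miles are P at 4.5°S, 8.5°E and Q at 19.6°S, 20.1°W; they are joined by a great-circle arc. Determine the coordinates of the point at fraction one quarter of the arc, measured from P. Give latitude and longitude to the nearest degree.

≈ 9°S, 2°E

Write both endpoints as unit vectors p₁, p₂ with components (cos φ cos λ, cos φ sin λ, sin φ).
The central angle between the endpoints is δ = arccos(p₁·p₂) ≈ 0.553 rad (31.7°).
Interpolate at f = 1/4 with slerp weights a = sin((1−f)δ)/sin δ ≈ 0.767, b = sin(fδ)/sin δ ≈ 0.262.
p = a·p₁ + b·p₂ ≈ (0.989, 0.028, -0.148); φ = arcsin(p_z) ≈ -8.52°, λ = atan2(p_y, p_x) ≈ 1.63°.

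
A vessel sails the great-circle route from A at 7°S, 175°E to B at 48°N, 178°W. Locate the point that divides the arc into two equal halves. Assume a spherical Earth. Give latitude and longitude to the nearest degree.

≈ 21°N, 178°E

From cos δ = sin φ₁ sin φ₂ + cos φ₁ cos φ₂ cos Δλ, the central angle is δ ≈ 0.966 rad (55.3°).
Interpolate at f = 1/2 with slerp weights a = sin((1−f)δ)/sin δ ≈ 0.565, b = sin(fδ)/sin δ ≈ 0.565.
p = a·p₁ + b·p₂ ≈ (-0.936, 0.036, 0.351); φ = arcsin(p_z) ≈ 20.53°, λ = atan2(p_y, p_x) ≈ 177.82°.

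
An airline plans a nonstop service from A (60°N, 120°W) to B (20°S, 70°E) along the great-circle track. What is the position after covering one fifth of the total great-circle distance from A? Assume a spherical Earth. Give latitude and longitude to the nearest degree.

Write both endpoints as unit vectors p₁, p₂ with components (cos φ cos λ, cos φ sin λ, sin φ).
The central angle between the endpoints is δ = arccos(p₁·p₂) ≈ 2.432 rad (139.4°).
Interpolate at f = 1/5 with slerp weights a = sin((1−f)δ)/sin δ ≈ 1.429, b = sin(fδ)/sin δ ≈ 0.718.
p = a·p₁ + b·p₂ ≈ (-0.126, 0.015, 0.992); φ = arcsin(p_z) ≈ 82.68°, λ = atan2(p_y, p_x) ≈ 173.12°.

≈ (83°N, 173°E)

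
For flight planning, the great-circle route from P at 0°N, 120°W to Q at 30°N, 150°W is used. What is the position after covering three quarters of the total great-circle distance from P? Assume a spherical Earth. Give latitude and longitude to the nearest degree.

Write both endpoints as unit vectors p₁, p₂ with components (cos φ cos λ, cos φ sin λ, sin φ).
The central angle between the endpoints is δ = arccos(p₁·p₂) ≈ 0.723 rad (41.4°).
Interpolate at f = 3/4 with slerp weights a = sin((1−f)δ)/sin δ ≈ 0.272, b = sin(fδ)/sin δ ≈ 0.780.
p = a·p₁ + b·p₂ ≈ (-0.721, -0.573, 0.390); φ = arcsin(p_z) ≈ 22.95°, λ = atan2(p_y, p_x) ≈ -141.52°.

≈ 23°N, 142°W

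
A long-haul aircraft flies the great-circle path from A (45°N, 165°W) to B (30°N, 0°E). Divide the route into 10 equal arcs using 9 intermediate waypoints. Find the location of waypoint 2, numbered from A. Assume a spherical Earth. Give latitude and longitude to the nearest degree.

≈ (65°N, 154°W)

Convert each endpoint to a unit vector on the sphere (x = cos φ cos λ, y = cos φ sin λ, z = sin φ).
The central angle between the endpoints is δ = arccos(p₁·p₂) ≈ 1.811 rad (103.8°).
Interpolate at f = 2/10 with slerp weights a = sin((1−f)δ)/sin δ ≈ 1.022, b = sin(fδ)/sin δ ≈ 0.365.
p = a·p₁ + b·p₂ ≈ (-0.382, -0.187, 0.905); φ = arcsin(p_z) ≈ 64.83°, λ = atan2(p_y, p_x) ≈ -153.92°.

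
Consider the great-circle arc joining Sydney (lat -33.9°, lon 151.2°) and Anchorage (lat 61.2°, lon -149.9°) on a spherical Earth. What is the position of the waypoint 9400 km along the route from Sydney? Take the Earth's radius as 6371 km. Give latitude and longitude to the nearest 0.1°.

Convert each endpoint to a unit vector on the sphere (x = cos φ cos λ, y = cos φ sin λ, z = sin φ).
The central angle between the endpoints is δ = arccos(p₁·p₂) ≈ 1.857 rad (106.4°). The total great-circle distance is δ·R ≈ 1.857 × 6371 ≈ 11830 km, so the target fraction is f = 9400/11830 ≈ 0.795.
Interpolate at f ≈ 0.795 with slerp weights a = sin((1−f)δ)/sin δ ≈ 0.388, b = sin(fδ)/sin δ ≈ 1.038.
p = a·p₁ + b·p₂ ≈ (-0.715, -0.096, 0.693); φ = arcsin(p_z) ≈ 43.86°, λ = atan2(p_y, p_x) ≈ -172.39°.

≈ lat 43.9°, lon -172.4°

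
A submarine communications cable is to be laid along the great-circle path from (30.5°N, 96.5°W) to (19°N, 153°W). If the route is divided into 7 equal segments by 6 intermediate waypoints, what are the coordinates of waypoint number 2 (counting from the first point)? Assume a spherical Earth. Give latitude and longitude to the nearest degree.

Write both endpoints as unit vectors p₁, p₂ with components (cos φ cos λ, cos φ sin λ, sin φ).
The central angle between the endpoints is δ = arccos(p₁·p₂) ≈ 0.909 rad (52.1°).
Interpolate at f = 2/7 with slerp weights a = sin((1−f)δ)/sin δ ≈ 0.766, b = sin(fδ)/sin δ ≈ 0.325.
p = a·p₁ + b·p₂ ≈ (-0.349, -0.796, 0.495); φ = arcsin(p_z) ≈ 29.66°, λ = atan2(p_y, p_x) ≈ -113.68°.

≈ (30°N, 114°W)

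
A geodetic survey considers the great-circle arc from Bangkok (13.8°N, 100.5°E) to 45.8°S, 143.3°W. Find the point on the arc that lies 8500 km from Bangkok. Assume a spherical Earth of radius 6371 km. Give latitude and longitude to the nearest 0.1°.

≈ 37.6°S, 160.9°E

Convert each endpoint to a unit vector on the sphere (x = cos φ cos λ, y = cos φ sin λ, z = sin φ).
The central angle between the endpoints is δ = arccos(p₁·p₂) ≈ 2.060 rad (118.0°). The total great-circle distance is δ·R ≈ 2.060 × 6371 ≈ 13124 km, so the target fraction is f = 8500/13124 ≈ 0.648.
Interpolate at f ≈ 0.648 with slerp weights a = sin((1−f)δ)/sin δ ≈ 0.752, b = sin(fδ)/sin δ ≈ 1.101.
p = a·p₁ + b·p₂ ≈ (-0.749, 0.259, -0.610); φ = arcsin(p_z) ≈ -37.60°, λ = atan2(p_y, p_x) ≈ 160.91°.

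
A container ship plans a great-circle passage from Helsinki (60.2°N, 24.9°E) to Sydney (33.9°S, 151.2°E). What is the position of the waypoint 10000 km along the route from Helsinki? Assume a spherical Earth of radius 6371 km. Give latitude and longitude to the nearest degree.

≈ 6°N, 126°E

From cos δ = sin φ₁ sin φ₂ + cos φ₁ cos φ₂ cos Δλ, the central angle is δ ≈ 2.386 rad (136.7°). The total great-circle distance is δ·R ≈ 2.386 × 6371 ≈ 15204 km, so the target fraction is f = 10000/15204 ≈ 0.658.
Interpolate at f ≈ 0.658 with slerp weights a = sin((1−f)δ)/sin δ ≈ 1.064, b = sin(fδ)/sin δ ≈ 1.459.
p = a·p₁ + b·p₂ ≈ (-0.582, 0.806, 0.109); φ = arcsin(p_z) ≈ 6.27°, λ = atan2(p_y, p_x) ≈ 125.82°.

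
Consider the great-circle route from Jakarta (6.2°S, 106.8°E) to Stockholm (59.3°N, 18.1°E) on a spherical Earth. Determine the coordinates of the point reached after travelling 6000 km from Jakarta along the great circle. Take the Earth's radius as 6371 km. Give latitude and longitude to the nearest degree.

The haversine formula gives a central angle δ ≈ 1.652 rad (94.7°) between the endpoints. The total great-circle distance is δ·R ≈ 1.652 × 6371 ≈ 10526 km, so the target fraction is f = 6000/10526 ≈ 0.570.
Interpolate at f ≈ 0.570 with slerp weights a = sin((1−f)δ)/sin δ ≈ 0.654, b = sin(fδ)/sin δ ≈ 0.811.
p = a·p₁ + b·p₂ ≈ (0.206, 0.751, 0.627); φ = arcsin(p_z) ≈ 38.82°, λ = atan2(p_y, p_x) ≈ 74.69°.

≈ (39°N, 75°E)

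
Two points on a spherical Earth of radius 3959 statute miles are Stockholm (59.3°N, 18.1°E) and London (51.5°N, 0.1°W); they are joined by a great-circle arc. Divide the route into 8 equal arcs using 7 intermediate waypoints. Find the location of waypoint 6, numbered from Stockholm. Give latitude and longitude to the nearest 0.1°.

≈ (53.7°N, 3.8°E)

Write both endpoints as unit vectors p₁, p₂ with components (cos φ cos λ, cos φ sin λ, sin φ).
The central angle between the endpoints is δ = arccos(p₁·p₂) ≈ 0.225 rad (12.9°).
Interpolate at f = 6/8 with slerp weights a = sin((1−f)δ)/sin δ ≈ 0.252, b = sin(fδ)/sin δ ≈ 0.753.
p = a·p₁ + b·p₂ ≈ (0.591, 0.039, 0.806); φ = arcsin(p_z) ≈ 53.69°, λ = atan2(p_y, p_x) ≈ 3.79°.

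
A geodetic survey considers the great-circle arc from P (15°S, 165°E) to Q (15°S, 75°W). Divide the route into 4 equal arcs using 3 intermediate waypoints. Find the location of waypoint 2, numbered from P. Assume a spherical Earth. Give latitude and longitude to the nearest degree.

≈ (28°S, 135°W)

From cos δ = sin φ₁ sin φ₂ + cos φ₁ cos φ₂ cos Δλ, the central angle is δ ≈ 1.982 rad (113.5°).
Interpolate at f = 2/4 with slerp weights a = sin((1−f)δ)/sin δ ≈ 0.913, b = sin(fδ)/sin δ ≈ 0.913.
p = a·p₁ + b·p₂ ≈ (-0.623, -0.623, -0.472); φ = arcsin(p_z) ≈ -28.19°, λ = atan2(p_y, p_x) ≈ -135.00°.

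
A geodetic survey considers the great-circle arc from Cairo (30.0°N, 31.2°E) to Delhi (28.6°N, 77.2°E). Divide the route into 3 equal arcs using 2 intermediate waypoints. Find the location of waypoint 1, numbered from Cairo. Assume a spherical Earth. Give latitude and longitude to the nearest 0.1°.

From cos δ = sin φ₁ sin φ₂ + cos φ₁ cos φ₂ cos Δλ, the central angle is δ ≈ 0.696 rad (39.9°).
Interpolate at f = 1/3 with slerp weights a = sin((1−f)δ)/sin δ ≈ 0.698, b = sin(fδ)/sin δ ≈ 0.359.
p = a·p₁ + b·p₂ ≈ (0.587, 0.620, 0.521); φ = arcsin(p_z) ≈ 31.38°, λ = atan2(p_y, p_x) ≈ 46.58°.

≈ (31.4°N, 46.6°E)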